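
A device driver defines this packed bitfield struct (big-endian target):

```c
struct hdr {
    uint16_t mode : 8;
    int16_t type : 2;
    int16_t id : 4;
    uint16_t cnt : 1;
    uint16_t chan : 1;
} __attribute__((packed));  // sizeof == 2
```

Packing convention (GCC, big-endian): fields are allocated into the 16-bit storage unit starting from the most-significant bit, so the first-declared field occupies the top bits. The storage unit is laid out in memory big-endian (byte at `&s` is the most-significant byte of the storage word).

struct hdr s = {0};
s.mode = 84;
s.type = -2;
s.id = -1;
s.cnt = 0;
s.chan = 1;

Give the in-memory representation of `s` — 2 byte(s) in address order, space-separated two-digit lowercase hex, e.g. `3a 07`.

mode:8 = 84 → 0x54 << 8 → word 0x5400
type:2 = -2 → 0x2 << 6 → word 0x5480
id:4 = -1 → 0xf << 2 → word 0x54bc
cnt:1 = 0 → 0x0 << 1 → word 0x54bc
chan:1 = 1 → 0x1 << 0 → word 0x54bd
word = 0x54bd → big-endian bytes:
  [0]=0x54  [1]=0xbd

54 bd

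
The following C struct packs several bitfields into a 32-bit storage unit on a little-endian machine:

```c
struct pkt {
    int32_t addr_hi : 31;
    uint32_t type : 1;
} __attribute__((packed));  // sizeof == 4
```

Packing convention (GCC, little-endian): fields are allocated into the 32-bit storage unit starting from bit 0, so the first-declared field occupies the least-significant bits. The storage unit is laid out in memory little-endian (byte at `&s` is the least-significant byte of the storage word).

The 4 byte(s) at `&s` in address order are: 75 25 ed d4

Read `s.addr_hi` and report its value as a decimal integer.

-722655883

[0]=0x75 [1]=0x25 [2]=0xed [3]=0xd4 (little-endian) → word 0xd4ed2575
addr_hi [0+:31] = (word>>0) & 0x7fffffff = 1424827765  ←
type [31+:1] = (word>>31) & 0x1 = 1
addr_hi signed 31b, MSB=1: 1424827765 - 2147483648 = -722655883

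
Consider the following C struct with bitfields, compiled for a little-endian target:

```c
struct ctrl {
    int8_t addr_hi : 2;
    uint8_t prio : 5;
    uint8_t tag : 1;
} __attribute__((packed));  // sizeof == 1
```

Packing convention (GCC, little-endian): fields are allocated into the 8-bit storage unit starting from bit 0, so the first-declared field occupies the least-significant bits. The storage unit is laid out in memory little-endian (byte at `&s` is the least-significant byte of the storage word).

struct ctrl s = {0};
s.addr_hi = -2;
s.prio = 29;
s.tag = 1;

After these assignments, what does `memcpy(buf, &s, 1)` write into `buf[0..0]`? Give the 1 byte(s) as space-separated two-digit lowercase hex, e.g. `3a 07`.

f6

[0+:2] addr_hi=-2 & 0x3 = 0x2; word=0x02
[2+:5] prio=29 & 0x1f = 0x1d; word=0x76
[7+:1] tag=1 & 0x1 = 0x1; word=0xf6
word = 0xf6 → little-endian bytes:
  [0]=0xf6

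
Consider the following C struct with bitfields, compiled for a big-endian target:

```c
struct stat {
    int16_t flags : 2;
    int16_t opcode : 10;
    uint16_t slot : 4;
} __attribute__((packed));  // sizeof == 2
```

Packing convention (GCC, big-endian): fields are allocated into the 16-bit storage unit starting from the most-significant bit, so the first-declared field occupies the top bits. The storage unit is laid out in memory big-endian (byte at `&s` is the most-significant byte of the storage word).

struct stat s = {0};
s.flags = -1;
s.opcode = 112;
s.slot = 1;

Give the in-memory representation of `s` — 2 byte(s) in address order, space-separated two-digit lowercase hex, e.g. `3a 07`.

c7 01

flags (2b) val=-1 bits=0x3 at bit 14: 0xc000
opcode (10b) val=112 bits=0x70 at bit 4: 0xc700
slot (4b) val=1 bits=0x1 at bit 0: 0xc701
word = 0xc701 → big-endian bytes:
  [0]=0xc7  [1]=0x01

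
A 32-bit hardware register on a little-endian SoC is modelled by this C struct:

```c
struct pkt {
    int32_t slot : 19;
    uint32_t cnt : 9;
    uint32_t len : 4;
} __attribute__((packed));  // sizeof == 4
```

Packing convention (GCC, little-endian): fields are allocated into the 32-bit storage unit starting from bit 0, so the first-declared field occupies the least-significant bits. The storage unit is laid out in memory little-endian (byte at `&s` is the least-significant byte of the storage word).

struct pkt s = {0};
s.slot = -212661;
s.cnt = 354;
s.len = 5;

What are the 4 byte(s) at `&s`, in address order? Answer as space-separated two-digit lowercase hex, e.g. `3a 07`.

slot (19b) val=-212661 bits=0x4c14b at bit 0: 0x0004c14b
cnt (9b) val=354 bits=0x162 at bit 19: 0x0b14c14b
len (4b) val=5 bits=0x5 at bit 28: 0x5b14c14b
word = 0x5b14c14b → little-endian bytes:
  [0]=0x4b  [1]=0xc1  [2]=0x14  [3]=0x5b

4b c1 14 5b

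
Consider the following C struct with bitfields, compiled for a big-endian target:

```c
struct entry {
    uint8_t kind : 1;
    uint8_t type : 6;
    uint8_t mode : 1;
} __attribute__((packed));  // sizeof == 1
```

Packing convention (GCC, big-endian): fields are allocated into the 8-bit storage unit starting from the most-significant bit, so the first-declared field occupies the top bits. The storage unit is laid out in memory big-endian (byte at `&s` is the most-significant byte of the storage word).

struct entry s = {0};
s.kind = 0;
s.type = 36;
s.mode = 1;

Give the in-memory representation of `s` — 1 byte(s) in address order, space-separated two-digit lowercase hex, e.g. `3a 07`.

49

kind:1 = 0 → 0x0 << 7 → word 0x00
type:6 = 36 → 0x24 << 1 → word 0x48
mode:1 = 1 → 0x1 << 0 → word 0x49
word = 0x49 → big-endian bytes:
  [0]=0x49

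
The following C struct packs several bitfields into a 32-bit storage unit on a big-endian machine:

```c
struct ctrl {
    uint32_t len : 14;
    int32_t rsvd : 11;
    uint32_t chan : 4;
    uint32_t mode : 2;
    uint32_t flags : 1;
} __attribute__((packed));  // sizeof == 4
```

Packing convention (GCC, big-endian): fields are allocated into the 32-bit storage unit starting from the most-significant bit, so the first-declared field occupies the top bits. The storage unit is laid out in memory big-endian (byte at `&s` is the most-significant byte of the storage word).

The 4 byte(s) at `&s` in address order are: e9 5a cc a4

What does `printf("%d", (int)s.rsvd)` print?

[0]=0xe9 [1]=0x5a [2]=0xcc [3]=0xa4 (big-endian) → word 0xe95acca4
len:14 @ bit 18 → (0xe95acca4>>18)&0x3fff = 0x3a56
rsvd:11 @ bit 7 → (0xe95acca4>>7)&0x7ff = 0x599  ←
chan:4 @ bit 3 → (0xe95acca4>>3)&0xf = 0x4
mode:2 @ bit 1 → (0xe95acca4>>1)&0x3 = 0x2
flags:1 @ bit 0 → (0xe95acca4>>0)&0x1 = 0x0
rsvd signed 11b, MSB=1: 1433 - 2048 = -615

-615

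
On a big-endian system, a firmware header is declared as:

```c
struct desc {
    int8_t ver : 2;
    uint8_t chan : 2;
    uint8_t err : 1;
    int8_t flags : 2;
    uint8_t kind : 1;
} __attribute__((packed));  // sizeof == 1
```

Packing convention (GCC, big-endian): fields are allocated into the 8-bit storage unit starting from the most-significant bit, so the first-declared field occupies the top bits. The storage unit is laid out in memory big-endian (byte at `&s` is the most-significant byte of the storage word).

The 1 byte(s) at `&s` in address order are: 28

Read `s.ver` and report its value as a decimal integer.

0

[0]=0x28 (big-endian) → word 0x28
ver [6+:2] = (word>>6) & 0x3 = 0  ←
chan [4+:2] = (word>>4) & 0x3 = 2
err [3+:1] = (word>>3) & 0x1 = 1
flags [1+:2] = (word>>1) & 0x3 = 0
kind [0+:1] = (word>>0) & 0x1 = 0
ver signed 2b, MSB=0: value = 0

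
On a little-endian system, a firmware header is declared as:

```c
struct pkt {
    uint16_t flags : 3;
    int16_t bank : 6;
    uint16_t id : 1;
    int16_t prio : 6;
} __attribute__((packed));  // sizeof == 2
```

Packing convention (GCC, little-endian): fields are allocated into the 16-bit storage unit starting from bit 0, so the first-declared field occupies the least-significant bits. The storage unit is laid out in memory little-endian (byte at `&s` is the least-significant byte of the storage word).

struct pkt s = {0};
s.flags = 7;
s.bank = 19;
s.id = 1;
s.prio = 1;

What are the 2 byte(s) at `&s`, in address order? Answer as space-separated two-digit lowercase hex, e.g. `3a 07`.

flags:3 = 7 → 0x7 << 0 → word 0x0007
bank:6 = 19 → 0x13 << 3 → word 0x009f
id:1 = 1 → 0x1 << 9 → word 0x029f
prio:6 = 1 → 0x1 << 10 → word 0x069f
word = 0x069f → little-endian bytes:
  [0]=0x9f  [1]=0x06

9f 06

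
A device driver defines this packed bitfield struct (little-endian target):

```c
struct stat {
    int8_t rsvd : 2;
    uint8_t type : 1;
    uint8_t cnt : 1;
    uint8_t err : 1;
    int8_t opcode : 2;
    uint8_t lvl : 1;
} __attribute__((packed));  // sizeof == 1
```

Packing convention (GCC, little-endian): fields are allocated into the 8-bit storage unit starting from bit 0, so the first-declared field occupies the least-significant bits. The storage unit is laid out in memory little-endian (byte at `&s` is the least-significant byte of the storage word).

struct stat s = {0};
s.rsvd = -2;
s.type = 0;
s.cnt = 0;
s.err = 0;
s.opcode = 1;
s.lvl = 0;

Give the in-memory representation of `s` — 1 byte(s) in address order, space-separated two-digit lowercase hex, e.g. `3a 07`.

22

[0+:2] rsvd=-2 & 0x3 = 0x2; word=0x02
[2+:1] type=0 & 0x1 = 0x0; word=0x02
[3+:1] cnt=0 & 0x1 = 0x0; word=0x02
[4+:1] err=0 & 0x1 = 0x0; word=0x02
[5+:2] opcode=1 & 0x3 = 0x1; word=0x22
[7+:1] lvl=0 & 0x1 = 0x0; word=0x22
word = 0x22 → little-endian bytes:
  [0]=0x22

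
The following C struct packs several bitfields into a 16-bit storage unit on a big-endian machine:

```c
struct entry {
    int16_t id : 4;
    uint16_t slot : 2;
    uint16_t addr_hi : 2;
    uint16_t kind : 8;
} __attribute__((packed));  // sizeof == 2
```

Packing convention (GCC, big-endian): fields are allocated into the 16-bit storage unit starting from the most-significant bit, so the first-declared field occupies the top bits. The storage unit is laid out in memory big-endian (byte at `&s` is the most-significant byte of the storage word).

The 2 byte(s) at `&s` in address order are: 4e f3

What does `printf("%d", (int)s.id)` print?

[0]=0x4e [1]=0xf3 (big-endian) → word 0x4ef3
id [12+:4] = (word>>12) & 0xf = 4  ←
slot [10+:2] = (word>>10) & 0x3 = 3
addr_hi [8+:2] = (word>>8) & 0x3 = 2
kind [0+:8] = (word>>0) & 0xff = 243
id signed 4b, MSB=0: value = 4

4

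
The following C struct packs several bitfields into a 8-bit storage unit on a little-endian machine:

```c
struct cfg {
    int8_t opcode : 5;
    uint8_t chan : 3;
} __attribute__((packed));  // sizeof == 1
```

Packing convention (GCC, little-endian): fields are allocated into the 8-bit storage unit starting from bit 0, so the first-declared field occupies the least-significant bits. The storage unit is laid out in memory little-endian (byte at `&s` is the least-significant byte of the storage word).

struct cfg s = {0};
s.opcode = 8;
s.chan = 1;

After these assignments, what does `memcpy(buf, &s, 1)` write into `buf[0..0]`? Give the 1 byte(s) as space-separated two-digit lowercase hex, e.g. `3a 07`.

opcode (5b) val=8 bits=0x8 at bit 0: 0x08
chan (3b) val=1 bits=0x1 at bit 5: 0x28
word = 0x28 → little-endian bytes:
  [0]=0x28

28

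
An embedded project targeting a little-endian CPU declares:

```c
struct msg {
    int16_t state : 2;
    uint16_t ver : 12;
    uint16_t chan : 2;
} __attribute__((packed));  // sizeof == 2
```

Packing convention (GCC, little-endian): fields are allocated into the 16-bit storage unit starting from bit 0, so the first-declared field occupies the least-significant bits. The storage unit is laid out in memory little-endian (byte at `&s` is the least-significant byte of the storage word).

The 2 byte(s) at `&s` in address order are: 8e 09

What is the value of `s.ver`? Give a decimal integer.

[0]=0x8e [1]=0x09 (little-endian) → word 0x098e
state:2 @ bit 0 → (0x098e>>0)&0x3 = 0x2
ver:12 @ bit 2 → (0x098e>>2)&0xfff = 0x263  ←
chan:2 @ bit 14 → (0x098e>>14)&0x3 = 0x0

611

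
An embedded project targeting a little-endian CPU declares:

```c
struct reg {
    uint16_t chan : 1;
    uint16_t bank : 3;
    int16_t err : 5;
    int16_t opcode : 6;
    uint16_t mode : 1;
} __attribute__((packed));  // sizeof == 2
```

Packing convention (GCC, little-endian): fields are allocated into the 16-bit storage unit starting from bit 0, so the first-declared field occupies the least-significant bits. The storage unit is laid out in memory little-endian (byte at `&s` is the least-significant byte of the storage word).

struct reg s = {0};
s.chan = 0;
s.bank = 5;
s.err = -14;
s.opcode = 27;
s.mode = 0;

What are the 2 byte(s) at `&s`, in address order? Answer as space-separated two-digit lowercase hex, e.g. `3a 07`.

chan (1b) val=0 bits=0x0 at bit 0: 0x0000
bank (3b) val=5 bits=0x5 at bit 1: 0x000a
err (5b) val=-14 bits=0x12 at bit 4: 0x012a
opcode (6b) val=27 bits=0x1b at bit 9: 0x372a
mode (1b) val=0 bits=0x0 at bit 15: 0x372a
word = 0x372a → little-endian bytes:
  [0]=0x2a  [1]=0x37

2a 37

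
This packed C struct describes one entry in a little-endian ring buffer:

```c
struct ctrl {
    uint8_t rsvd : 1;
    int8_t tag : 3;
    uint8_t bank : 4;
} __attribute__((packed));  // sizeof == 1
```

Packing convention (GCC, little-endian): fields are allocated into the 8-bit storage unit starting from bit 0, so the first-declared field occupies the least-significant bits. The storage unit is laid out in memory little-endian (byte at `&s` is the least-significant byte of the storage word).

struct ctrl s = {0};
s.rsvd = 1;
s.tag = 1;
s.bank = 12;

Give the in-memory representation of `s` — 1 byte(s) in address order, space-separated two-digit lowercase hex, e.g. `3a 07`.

[0+:1] rsvd=1 & 0x1 = 0x1; word=0x01
[1+:3] tag=1 & 0x7 = 0x1; word=0x03
[4+:4] bank=12 & 0xf = 0xc; word=0xc3
word = 0xc3 → little-endian bytes:
  [0]=0xc3

c3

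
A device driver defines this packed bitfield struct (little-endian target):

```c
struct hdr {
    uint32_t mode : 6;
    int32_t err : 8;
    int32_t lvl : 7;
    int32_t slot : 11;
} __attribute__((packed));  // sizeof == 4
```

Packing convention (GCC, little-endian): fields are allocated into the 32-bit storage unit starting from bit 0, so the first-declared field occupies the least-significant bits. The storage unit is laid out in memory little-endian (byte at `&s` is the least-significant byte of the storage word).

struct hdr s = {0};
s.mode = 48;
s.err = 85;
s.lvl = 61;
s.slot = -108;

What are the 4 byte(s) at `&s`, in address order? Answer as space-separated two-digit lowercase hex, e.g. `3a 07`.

70 55 8f f2

mode (6b) val=48 bits=0x30 at bit 0: 0x00000030
err (8b) val=85 bits=0x55 at bit 6: 0x00001570
lvl (7b) val=61 bits=0x3d at bit 14: 0x000f5570
slot (11b) val=-108 bits=0x794 at bit 21: 0xf28f5570
word = 0xf28f5570 → little-endian bytes:
  [0]=0x70  [1]=0x55  [2]=0x8f  [3]=0xf2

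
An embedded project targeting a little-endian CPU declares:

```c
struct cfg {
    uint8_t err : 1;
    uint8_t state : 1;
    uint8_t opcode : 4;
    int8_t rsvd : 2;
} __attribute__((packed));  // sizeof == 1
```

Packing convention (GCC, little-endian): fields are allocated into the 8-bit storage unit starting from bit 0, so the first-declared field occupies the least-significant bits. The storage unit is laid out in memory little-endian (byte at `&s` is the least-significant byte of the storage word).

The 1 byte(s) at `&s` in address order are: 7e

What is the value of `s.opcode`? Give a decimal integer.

15

[0]=0x7e (little-endian) → word 0x7e
err [0+:1] = (word>>0) & 0x1 = 0
state [1+:1] = (word>>1) & 0x1 = 1
opcode [2+:4] = (word>>2) & 0xf = 15  ←
rsvd [6+:2] = (word>>6) & 0x3 = 1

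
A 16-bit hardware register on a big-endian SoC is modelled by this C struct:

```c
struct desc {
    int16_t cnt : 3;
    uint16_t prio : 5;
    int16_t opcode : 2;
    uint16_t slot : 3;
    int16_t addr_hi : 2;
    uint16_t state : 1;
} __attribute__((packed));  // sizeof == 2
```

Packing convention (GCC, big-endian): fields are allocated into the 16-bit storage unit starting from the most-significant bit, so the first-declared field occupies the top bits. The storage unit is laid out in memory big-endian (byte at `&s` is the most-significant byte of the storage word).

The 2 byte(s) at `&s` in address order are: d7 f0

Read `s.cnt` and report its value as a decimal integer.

[0]=0xd7 [1]=0xf0 (big-endian) → word 0xd7f0
cnt [13+:3] = (word>>13) & 0x7 = 6  ←
prio [8+:5] = (word>>8) & 0x1f = 23
opcode [6+:2] = (word>>6) & 0x3 = 3
slot [3+:3] = (word>>3) & 0x7 = 6
addr_hi [1+:2] = (word>>1) & 0x3 = 0
state [0+:1] = (word>>0) & 0x1 = 0
cnt signed 3b, MSB=1: 6 - 8 = -2

-2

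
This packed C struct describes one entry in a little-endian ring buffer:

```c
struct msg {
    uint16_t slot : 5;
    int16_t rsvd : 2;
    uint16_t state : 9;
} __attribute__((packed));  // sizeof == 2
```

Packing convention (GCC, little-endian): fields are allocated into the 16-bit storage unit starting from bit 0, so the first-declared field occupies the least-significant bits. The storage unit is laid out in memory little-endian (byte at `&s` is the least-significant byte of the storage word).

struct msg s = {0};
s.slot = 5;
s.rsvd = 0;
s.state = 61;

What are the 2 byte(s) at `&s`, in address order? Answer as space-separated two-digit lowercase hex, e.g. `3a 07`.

slot (5b) val=5 bits=0x5 at bit 0: 0x0005
rsvd (2b) val=0 bits=0x0 at bit 5: 0x0005
state (9b) val=61 bits=0x3d at bit 7: 0x1e85
word = 0x1e85 → little-endian bytes:
  [0]=0x85  [1]=0x1e

85 1e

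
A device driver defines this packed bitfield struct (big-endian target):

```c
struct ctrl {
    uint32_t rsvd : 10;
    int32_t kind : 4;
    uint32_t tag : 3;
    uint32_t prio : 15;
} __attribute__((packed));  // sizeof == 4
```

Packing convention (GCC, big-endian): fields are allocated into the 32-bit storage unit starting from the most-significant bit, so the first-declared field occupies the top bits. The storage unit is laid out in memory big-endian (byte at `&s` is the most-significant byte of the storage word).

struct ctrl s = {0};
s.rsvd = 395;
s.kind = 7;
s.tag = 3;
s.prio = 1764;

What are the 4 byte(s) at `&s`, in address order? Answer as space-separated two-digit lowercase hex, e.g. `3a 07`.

[22+:10] rsvd=395 & 0x3ff = 0x18b; word=0x62c00000
[18+:4] kind=7 & 0xf = 0x7; word=0x62dc0000
[15+:3] tag=3 & 0x7 = 0x3; word=0x62dd8000
[0+:15] prio=1764 & 0x7fff = 0x6e4; word=0x62dd86e4
word = 0x62dd86e4 → big-endian bytes:
  [0]=0x62  [1]=0xdd  [2]=0x86  [3]=0xe4

62 dd 86 e4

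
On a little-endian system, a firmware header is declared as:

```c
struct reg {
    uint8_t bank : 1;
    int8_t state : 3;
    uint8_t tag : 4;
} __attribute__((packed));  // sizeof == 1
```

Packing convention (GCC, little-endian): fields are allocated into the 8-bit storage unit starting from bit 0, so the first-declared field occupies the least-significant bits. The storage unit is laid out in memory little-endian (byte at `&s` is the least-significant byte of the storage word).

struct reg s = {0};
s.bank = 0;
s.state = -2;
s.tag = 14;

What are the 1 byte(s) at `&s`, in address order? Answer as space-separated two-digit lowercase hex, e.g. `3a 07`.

ec

bank:1 = 0 → 0x0 << 0 → word 0x00
state:3 = -2 → 0x6 << 1 → word 0x0c
tag:4 = 14 → 0xe << 4 → word 0xec
word = 0xec → little-endian bytes:
  [0]=0xec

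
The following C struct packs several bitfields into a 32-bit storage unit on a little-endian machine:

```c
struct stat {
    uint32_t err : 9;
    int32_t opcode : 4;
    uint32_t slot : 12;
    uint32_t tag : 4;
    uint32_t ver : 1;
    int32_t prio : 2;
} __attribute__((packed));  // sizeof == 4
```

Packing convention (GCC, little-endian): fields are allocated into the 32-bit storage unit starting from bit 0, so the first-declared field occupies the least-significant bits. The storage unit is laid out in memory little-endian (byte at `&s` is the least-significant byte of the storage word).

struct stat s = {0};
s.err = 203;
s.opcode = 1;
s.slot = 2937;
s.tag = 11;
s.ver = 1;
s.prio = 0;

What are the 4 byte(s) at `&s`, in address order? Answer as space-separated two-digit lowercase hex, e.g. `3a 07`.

cb 22 6f 37

[0+:9] err=203 & 0x1ff = 0xcb; word=0x000000cb
[9+:4] opcode=1 & 0xf = 0x1; word=0x000002cb
[13+:12] slot=2937 & 0xfff = 0xb79; word=0x016f22cb
[25+:4] tag=11 & 0xf = 0xb; word=0x176f22cb
[29+:1] ver=1 & 0x1 = 0x1; word=0x376f22cb
[30+:2] prio=0 & 0x3 = 0x0; word=0x376f22cb
word = 0x376f22cb → little-endian bytes:
  [0]=0xcb  [1]=0x22  [2]=0x6f  [3]=0x37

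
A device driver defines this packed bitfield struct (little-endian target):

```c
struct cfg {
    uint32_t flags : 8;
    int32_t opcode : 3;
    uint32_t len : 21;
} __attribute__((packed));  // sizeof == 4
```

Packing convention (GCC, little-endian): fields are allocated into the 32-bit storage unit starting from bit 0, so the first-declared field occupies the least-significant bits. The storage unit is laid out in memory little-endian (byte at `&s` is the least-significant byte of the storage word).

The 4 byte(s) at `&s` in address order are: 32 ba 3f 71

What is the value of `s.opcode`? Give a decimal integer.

[0]=0x32 [1]=0xba [2]=0x3f [3]=0x71 (little-endian) → word 0x713fba32
flags [0+:8] = (word>>0) & 0xff = 50
opcode [8+:3] = (word>>8) & 0x7 = 2  ←
len [11+:21] = (word>>11) & 0x1fffff = 927735
opcode signed 3b, MSB=0: value = 2

2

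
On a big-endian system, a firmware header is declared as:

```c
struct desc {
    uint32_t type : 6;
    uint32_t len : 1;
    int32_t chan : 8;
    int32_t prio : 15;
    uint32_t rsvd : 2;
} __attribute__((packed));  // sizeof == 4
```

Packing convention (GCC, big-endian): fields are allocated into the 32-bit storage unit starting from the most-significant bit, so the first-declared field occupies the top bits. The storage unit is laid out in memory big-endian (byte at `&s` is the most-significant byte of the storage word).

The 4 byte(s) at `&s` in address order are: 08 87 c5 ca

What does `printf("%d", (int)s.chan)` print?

[0]=0x08 [1]=0x87 [2]=0xc5 [3]=0xca (big-endian) → word 0x0887c5ca
type:6 @ bit 26 → (0x0887c5ca>>26)&0x3f = 0x2
len:1 @ bit 25 → (0x0887c5ca>>25)&0x1 = 0x0
chan:8 @ bit 17 → (0x0887c5ca>>17)&0xff = 0x43  ←
prio:15 @ bit 2 → (0x0887c5ca>>2)&0x7fff = 0x7172
rsvd:2 @ bit 0 → (0x0887c5ca>>0)&0x3 = 0x2
chan signed 8b, MSB=0: value = 67

67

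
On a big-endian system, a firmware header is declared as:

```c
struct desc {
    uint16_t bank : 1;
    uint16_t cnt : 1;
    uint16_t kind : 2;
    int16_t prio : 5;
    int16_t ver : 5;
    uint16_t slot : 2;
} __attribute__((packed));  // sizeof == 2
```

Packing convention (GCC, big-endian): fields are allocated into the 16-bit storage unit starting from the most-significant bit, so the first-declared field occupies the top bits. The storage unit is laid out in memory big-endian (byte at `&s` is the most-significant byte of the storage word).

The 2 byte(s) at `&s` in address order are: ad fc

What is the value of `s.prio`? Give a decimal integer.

[0]=0xad [1]=0xfc (big-endian) → word 0xadfc
bank:1 @ bit 15 → (0xadfc>>15)&0x1 = 0x1
cnt:1 @ bit 14 → (0xadfc>>14)&0x1 = 0x0
kind:2 @ bit 12 → (0xadfc>>12)&0x3 = 0x2
prio:5 @ bit 7 → (0xadfc>>7)&0x1f = 0x1b  ←
ver:5 @ bit 2 → (0xadfc>>2)&0x1f = 0x1f
slot:2 @ bit 0 → (0xadfc>>0)&0x3 = 0x0
prio signed 5b, MSB=1: 27 - 32 = -5

-5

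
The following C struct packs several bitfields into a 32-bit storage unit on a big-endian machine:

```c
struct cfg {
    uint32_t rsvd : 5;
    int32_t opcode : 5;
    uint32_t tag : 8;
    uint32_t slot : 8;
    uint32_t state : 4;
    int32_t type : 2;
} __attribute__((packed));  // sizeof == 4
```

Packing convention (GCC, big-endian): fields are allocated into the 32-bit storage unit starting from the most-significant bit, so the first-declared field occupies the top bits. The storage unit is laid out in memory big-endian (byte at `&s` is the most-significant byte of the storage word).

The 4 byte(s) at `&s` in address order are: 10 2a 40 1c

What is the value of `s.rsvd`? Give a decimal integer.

2

[0]=0x10 [1]=0x2a [2]=0x40 [3]=0x1c (big-endian) → word 0x102a401c
rsvd:5 @ bit 27 → (0x102a401c>>27)&0x1f = 0x2  ←
opcode:5 @ bit 22 → (0x102a401c>>22)&0x1f = 0x0
tag:8 @ bit 14 → (0x102a401c>>14)&0xff = 0xa9
slot:8 @ bit 6 → (0x102a401c>>6)&0xff = 0x0
state:4 @ bit 2 → (0x102a401c>>2)&0xf = 0x7
type:2 @ bit 0 → (0x102a401c>>0)&0x3 = 0x0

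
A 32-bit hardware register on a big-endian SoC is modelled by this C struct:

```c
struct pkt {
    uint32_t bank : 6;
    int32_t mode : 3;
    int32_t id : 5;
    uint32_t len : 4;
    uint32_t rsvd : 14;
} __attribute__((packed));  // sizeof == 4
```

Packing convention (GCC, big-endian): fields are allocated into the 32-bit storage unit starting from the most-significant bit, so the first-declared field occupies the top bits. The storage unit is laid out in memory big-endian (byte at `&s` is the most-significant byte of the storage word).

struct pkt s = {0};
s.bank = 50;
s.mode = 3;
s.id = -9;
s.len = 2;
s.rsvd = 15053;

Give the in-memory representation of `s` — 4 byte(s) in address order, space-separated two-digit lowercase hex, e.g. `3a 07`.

c9 dc ba cd

bank:6 = 50 → 0x32 << 26 → word 0xc8000000
mode:3 = 3 → 0x3 << 23 → word 0xc9800000
id:5 = -9 → 0x17 << 18 → word 0xc9dc0000
len:4 = 2 → 0x2 << 14 → word 0xc9dc8000
rsvd:14 = 15053 → 0x3acd << 0 → word 0xc9dcbacd
word = 0xc9dcbacd → big-endian bytes:
  [0]=0xc9  [1]=0xdc  [2]=0xba  [3]=0xcd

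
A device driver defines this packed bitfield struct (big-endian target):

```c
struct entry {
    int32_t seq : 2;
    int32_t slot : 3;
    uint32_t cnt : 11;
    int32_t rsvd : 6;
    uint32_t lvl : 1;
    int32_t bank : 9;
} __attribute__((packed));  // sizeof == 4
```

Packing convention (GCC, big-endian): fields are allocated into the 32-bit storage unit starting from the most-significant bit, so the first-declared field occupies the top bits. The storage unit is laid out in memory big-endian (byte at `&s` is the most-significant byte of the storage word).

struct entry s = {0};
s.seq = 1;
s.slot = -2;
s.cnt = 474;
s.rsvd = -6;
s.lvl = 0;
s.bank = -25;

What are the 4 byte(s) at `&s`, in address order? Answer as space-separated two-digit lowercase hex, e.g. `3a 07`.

[30+:2] seq=1 & 0x3 = 0x1; word=0x40000000
[27+:3] slot=-2 & 0x7 = 0x6; word=0x70000000
[16+:11] cnt=474 & 0x7ff = 0x1da; word=0x71da0000
[10+:6] rsvd=-6 & 0x3f = 0x3a; word=0x71dae800
[9+:1] lvl=0 & 0x1 = 0x0; word=0x71dae800
[0+:9] bank=-25 & 0x1ff = 0x1e7; word=0x71dae9e7
word = 0x71dae9e7 → big-endian bytes:
  [0]=0x71  [1]=0xda  [2]=0xe9  [3]=0xe7

71 da e9 e7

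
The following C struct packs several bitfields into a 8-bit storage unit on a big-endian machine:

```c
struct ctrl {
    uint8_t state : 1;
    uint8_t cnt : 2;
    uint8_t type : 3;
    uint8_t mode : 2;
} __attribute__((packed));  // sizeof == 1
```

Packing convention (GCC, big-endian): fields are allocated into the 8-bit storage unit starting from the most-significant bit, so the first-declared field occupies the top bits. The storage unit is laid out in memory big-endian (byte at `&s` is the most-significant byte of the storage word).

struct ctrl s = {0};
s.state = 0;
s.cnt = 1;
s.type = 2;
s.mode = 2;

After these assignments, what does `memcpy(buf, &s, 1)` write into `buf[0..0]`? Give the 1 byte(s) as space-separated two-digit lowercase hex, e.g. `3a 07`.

2a

[7+:1] state=0 & 0x1 = 0x0; word=0x00
[5+:2] cnt=1 & 0x3 = 0x1; word=0x20
[2+:3] type=2 & 0x7 = 0x2; word=0x28
[0+:2] mode=2 & 0x3 = 0x2; word=0x2a
word = 0x2a → big-endian bytes:
  [0]=0x2a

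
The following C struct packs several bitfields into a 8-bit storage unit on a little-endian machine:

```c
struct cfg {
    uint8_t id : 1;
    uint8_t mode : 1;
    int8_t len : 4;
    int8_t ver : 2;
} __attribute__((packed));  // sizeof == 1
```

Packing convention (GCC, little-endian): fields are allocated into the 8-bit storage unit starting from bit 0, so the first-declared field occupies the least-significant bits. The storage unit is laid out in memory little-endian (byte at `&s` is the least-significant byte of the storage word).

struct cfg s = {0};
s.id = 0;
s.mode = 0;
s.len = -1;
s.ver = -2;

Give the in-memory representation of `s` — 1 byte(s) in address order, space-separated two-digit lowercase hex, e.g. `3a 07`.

id (1b) val=0 bits=0x0 at bit 0: 0x00
mode (1b) val=0 bits=0x0 at bit 1: 0x00
len (4b) val=-1 bits=0xf at bit 2: 0x3c
ver (2b) val=-2 bits=0x2 at bit 6: 0xbc
word = 0xbc → little-endian bytes:
  [0]=0xbc

bc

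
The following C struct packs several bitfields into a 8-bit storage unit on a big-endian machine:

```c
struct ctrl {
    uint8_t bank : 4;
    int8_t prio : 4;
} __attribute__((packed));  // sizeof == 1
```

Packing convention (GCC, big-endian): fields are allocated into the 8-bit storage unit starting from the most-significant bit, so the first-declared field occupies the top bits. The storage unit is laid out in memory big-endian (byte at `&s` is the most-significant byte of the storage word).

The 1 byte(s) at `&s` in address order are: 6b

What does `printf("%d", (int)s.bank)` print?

6

[0]=0x6b (big-endian) → word 0x6b
bank [4+:4] = (word>>4) & 0xf = 6  ←
prio [0+:4] = (word>>0) & 0xf = 11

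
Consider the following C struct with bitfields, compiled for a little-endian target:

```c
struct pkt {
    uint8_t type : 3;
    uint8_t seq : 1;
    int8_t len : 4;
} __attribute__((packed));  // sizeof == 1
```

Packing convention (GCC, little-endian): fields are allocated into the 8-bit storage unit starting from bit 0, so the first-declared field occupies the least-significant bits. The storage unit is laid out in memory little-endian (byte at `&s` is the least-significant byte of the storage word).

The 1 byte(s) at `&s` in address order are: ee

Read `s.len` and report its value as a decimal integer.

-2

[0]=0xee (little-endian) → word 0xee
type [0+:3] = (word>>0) & 0x7 = 6
seq [3+:1] = (word>>3) & 0x1 = 1
len [4+:4] = (word>>4) & 0xf = 14  ←
len signed 4b, MSB=1: 14 - 16 = -2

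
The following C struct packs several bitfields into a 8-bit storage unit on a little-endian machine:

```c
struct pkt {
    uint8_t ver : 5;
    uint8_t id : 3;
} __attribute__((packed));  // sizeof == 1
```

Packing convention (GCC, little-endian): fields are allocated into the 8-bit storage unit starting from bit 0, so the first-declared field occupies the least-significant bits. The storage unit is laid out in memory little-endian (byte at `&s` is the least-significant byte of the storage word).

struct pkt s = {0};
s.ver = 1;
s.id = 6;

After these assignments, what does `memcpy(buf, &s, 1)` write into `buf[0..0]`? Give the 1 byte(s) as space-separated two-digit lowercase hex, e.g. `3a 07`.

c1

[0+:5] ver=1 & 0x1f = 0x1; word=0x01
[5+:3] id=6 & 0x7 = 0x6; word=0xc1
word = 0xc1 → little-endian bytes:
  [0]=0xc1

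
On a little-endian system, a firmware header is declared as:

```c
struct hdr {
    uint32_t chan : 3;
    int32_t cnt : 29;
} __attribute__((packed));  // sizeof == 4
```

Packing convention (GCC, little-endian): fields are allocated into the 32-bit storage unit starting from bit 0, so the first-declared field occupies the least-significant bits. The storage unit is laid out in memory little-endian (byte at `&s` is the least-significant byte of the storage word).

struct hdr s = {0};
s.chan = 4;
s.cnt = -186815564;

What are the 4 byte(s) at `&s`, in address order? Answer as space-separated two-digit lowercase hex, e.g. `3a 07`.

chan:3 = 4 → 0x4 << 0 → word 0x00000004
cnt:29 = -186815564 → 0x14dd6bb4 << 3 → word 0xa6eb5da4
word = 0xa6eb5da4 → little-endian bytes:
  [0]=0xa4  [1]=0x5d  [2]=0xeb  [3]=0xa6

a4 5d eb a6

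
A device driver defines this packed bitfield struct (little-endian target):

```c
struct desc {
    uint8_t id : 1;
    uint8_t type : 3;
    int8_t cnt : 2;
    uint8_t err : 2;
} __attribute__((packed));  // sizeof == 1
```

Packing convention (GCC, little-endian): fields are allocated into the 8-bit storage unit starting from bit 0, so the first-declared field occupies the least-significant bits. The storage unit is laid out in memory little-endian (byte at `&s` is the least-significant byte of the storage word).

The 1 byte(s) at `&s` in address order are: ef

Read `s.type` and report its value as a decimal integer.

7

[0]=0xef (little-endian) → word 0xef
id:1 @ bit 0 → (0xef>>0)&0x1 = 0x1
type:3 @ bit 1 → (0xef>>1)&0x7 = 0x7  ←
cnt:2 @ bit 4 → (0xef>>4)&0x3 = 0x2
err:2 @ bit 6 → (0xef>>6)&0x3 = 0x3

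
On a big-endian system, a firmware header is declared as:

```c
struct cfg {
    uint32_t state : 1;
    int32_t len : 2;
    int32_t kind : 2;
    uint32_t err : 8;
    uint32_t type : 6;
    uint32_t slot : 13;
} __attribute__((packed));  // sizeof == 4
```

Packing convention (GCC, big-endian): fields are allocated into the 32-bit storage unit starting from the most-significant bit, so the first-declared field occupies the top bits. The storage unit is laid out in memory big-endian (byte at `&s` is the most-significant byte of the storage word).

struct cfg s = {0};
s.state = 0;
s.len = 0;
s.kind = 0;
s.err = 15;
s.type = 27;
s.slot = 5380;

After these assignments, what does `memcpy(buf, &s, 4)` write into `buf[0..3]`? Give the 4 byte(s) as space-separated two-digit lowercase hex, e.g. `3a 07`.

[31+:1] state=0 & 0x1 = 0x0; word=0x00000000
[29+:2] len=0 & 0x3 = 0x0; word=0x00000000
[27+:2] kind=0 & 0x3 = 0x0; word=0x00000000
[19+:8] err=15 & 0xff = 0xf; word=0x00780000
[13+:6] type=27 & 0x3f = 0x1b; word=0x007b6000
[0+:13] slot=5380 & 0x1fff = 0x1504; word=0x007b7504
word = 0x007b7504 → big-endian bytes:
  [0]=0x00  [1]=0x7b  [2]=0x75  [3]=0x04

00 7b 75 04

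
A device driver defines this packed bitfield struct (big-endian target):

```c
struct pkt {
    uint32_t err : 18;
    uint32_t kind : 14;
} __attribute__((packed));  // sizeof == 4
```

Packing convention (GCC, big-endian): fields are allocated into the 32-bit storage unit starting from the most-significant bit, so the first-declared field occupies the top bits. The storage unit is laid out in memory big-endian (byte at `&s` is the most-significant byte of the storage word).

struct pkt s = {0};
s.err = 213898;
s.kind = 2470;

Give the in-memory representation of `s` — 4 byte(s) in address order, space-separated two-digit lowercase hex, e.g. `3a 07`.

d0 e2 89 a6

err:18 = 213898 → 0x3438a << 14 → word 0xd0e28000
kind:14 = 2470 → 0x9a6 << 0 → word 0xd0e289a6
word = 0xd0e289a6 → big-endian bytes:
  [0]=0xd0  [1]=0xe2  [2]=0x89  [3]=0xa6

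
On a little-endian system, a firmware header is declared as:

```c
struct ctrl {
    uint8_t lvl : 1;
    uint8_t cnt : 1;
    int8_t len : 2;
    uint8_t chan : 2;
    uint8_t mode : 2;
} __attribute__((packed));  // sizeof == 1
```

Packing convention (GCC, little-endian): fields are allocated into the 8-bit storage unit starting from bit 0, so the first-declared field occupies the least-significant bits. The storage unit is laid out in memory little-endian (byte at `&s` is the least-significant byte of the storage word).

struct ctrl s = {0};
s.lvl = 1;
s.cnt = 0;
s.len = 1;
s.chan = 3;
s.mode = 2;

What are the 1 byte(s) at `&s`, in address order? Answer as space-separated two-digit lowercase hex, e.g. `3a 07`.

lvl (1b) val=1 bits=0x1 at bit 0: 0x01
cnt (1b) val=0 bits=0x0 at bit 1: 0x01
len (2b) val=1 bits=0x1 at bit 2: 0x05
chan (2b) val=3 bits=0x3 at bit 4: 0x35
mode (2b) val=2 bits=0x2 at bit 6: 0xb5
word = 0xb5 → little-endian bytes:
  [0]=0xb5

b5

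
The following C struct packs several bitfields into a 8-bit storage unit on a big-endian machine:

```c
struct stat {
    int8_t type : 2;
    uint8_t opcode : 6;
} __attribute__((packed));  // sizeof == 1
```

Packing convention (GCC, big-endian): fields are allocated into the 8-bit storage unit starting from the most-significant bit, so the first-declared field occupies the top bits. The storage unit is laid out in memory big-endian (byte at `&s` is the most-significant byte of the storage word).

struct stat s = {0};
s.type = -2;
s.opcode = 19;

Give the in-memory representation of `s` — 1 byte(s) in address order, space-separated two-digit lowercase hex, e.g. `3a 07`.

type (2b) val=-2 bits=0x2 at bit 6: 0x80
opcode (6b) val=19 bits=0x13 at bit 0: 0x93
word = 0x93 → big-endian bytes:
  [0]=0x93

93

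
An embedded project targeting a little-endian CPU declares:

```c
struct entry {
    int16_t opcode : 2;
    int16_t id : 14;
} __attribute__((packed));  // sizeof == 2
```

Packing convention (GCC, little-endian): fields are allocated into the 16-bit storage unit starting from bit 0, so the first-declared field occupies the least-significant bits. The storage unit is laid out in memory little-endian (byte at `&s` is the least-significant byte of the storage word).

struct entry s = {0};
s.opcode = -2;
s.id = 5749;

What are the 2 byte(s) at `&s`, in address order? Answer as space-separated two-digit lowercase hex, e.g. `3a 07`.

opcode (2b) val=-2 bits=0x2 at bit 0: 0x0002
id (14b) val=5749 bits=0x1675 at bit 2: 0x59d6
word = 0x59d6 → little-endian bytes:
  [0]=0xd6  [1]=0x59

d6 59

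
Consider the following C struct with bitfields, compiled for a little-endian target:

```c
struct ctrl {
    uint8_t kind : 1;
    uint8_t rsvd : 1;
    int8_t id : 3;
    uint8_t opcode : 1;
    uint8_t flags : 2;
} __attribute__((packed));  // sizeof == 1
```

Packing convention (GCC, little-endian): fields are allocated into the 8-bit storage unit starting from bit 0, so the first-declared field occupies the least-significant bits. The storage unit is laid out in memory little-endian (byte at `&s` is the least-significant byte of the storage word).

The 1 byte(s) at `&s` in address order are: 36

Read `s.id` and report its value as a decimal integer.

-3

[0]=0x36 (little-endian) → word 0x36
kind:1 @ bit 0 → (0x36>>0)&0x1 = 0x0
rsvd:1 @ bit 1 → (0x36>>1)&0x1 = 0x1
id:3 @ bit 2 → (0x36>>2)&0x7 = 0x5  ←
opcode:1 @ bit 5 → (0x36>>5)&0x1 = 0x1
flags:2 @ bit 6 → (0x36>>6)&0x3 = 0x0
id signed 3b, MSB=1: 5 - 8 = -3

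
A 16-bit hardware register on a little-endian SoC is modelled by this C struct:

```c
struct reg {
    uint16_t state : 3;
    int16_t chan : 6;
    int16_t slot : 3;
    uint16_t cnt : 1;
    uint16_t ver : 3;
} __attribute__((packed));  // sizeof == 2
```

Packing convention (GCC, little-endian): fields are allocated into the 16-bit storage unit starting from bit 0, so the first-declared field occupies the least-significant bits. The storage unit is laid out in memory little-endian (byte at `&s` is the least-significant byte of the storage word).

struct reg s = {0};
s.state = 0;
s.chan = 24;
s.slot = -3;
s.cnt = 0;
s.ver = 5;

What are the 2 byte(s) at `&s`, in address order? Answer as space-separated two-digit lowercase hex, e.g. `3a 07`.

c0 aa

[0+:3] state=0 & 0x7 = 0x0; word=0x0000
[3+:6] chan=24 & 0x3f = 0x18; word=0x00c0
[9+:3] slot=-3 & 0x7 = 0x5; word=0x0ac0
[12+:1] cnt=0 & 0x1 = 0x0; word=0x0ac0
[13+:3] ver=5 & 0x7 = 0x5; word=0xaac0
word = 0xaac0 → little-endian bytes:
  [0]=0xc0  [1]=0xaa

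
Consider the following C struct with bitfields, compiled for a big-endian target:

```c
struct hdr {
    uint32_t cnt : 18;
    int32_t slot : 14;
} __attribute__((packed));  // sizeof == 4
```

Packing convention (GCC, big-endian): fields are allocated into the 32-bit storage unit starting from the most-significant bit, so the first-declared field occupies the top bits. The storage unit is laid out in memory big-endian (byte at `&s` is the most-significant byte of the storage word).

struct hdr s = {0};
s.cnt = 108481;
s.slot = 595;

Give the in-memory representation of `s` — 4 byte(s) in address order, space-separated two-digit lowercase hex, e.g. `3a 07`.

cnt:18 = 108481 → 0x1a7c1 << 14 → word 0x69f04000
slot:14 = 595 → 0x253 << 0 → word 0x69f04253
word = 0x69f04253 → big-endian bytes:
  [0]=0x69  [1]=0xf0  [2]=0x42  [3]=0x53

69 f0 42 53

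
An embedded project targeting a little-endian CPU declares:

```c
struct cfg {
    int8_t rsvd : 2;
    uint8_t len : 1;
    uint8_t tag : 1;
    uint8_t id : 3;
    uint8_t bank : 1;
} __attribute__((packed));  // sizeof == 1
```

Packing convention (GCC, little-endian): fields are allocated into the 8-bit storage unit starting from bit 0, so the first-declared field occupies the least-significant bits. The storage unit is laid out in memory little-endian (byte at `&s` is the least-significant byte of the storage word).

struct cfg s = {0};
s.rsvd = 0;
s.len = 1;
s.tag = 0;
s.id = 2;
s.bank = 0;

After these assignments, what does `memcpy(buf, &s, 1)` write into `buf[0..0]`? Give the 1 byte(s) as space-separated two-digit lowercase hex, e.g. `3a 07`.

rsvd (2b) val=0 bits=0x0 at bit 0: 0x00
len (1b) val=1 bits=0x1 at bit 2: 0x04
tag (1b) val=0 bits=0x0 at bit 3: 0x04
id (3b) val=2 bits=0x2 at bit 4: 0x24
bank (1b) val=0 bits=0x0 at bit 7: 0x24
word = 0x24 → little-endian bytes:
  [0]=0x24

24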